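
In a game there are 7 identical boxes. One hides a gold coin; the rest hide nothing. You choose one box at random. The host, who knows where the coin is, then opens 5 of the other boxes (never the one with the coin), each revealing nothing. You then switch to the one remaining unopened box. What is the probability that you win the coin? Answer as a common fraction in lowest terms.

Your original box holds the coin with probability 1/7, so the other 6 collectively hold it with probability 6/7.
The host can always find 5 empty boxes to open, so the reveals don't change that 6/7; it is now spread over the 1 remaining unopened box.
P(win by switching) = (6/7) · (1/1) = 6/7.

6/7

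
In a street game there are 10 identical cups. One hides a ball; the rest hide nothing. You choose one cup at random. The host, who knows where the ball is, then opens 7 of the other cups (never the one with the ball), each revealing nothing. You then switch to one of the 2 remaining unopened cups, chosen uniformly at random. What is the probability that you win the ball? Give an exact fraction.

Your original cup holds the ball with probability 1/10, so the other 9 collectively hold it with probability 9/10.
The host can always find 7 empty cups to open, so the reveals don't change that 9/10; it is now spread over the 2 remaining unopened cups.
P(win by switching) = (9/10) · (1/2) = 9/20.

9/20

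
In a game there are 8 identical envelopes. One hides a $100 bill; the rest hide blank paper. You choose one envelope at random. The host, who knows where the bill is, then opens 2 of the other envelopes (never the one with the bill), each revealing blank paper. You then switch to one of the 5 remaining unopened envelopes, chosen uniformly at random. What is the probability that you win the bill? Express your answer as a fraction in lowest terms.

7/40

Your original envelope holds the bill with probability 1/8, so the other 7 collectively hold it with probability 7/8.
The host can always find 2 empty envelopes to open, so the reveals don't change that 7/8; it is now spread over the 5 remaining unopened envelopes.
P(win by switching) = (7/8) · (1/5) = 7/40.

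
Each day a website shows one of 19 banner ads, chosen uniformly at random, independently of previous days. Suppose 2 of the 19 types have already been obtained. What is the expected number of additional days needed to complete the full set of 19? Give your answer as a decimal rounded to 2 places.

Starting from 2 distinct types, each trial gives a new one with probability (19−i)/19 when i types are held, so the wait for the next new type is 19/(19−i).
E = 19/17 + 19/16 + 19/15 + 19/14 + 19/13 + 19/12 + 19/11 + 19/10 + 19/9 + 19/8 + 19/7 + 19/6 + 19/5 + 19/4 + 19/3 + 19/2 + 19/1 = 800702237/12252240 ≈ 65.35.

65.35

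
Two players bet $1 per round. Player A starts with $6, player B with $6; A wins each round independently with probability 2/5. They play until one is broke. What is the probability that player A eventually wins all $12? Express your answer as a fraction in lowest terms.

64/793

Let r = q/p = (3/5)/(2/5) = 3/2. The recurrence P(i) = p·P(i+1) + q·P(i−1) with P(0)=0, P(12)=1 gives P(i) = (1 − r^i)/(1 − r^12).
P(6) = (1 − (3/2)^6) / (1 − (3/2)^12) = 64/793.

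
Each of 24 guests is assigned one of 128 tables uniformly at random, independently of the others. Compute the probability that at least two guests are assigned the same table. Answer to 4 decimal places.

0.8999

It's easier to compute the probability that all 24 are distinct.
P(all distinct) = 128/128 · 127/128 · ··· · 105/128 ≈ 0.1001.
So the probability of at least one match is 1 − 0.1001 = 0.8999.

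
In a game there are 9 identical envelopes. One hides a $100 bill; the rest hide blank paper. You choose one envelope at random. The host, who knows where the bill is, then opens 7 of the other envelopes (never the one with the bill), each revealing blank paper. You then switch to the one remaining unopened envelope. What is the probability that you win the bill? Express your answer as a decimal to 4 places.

0.8889

Your original envelope holds the bill with probability 1/9, so the other 8 collectively hold it with probability 8/9.
The host can always find 7 empty envelopes to open, so the reveals don't change that 8/9; it is now spread over the 1 remaining unopened envelope.
P(win by switching) = (8/9) · (1/1) = 8/9 ≈ 0.8889.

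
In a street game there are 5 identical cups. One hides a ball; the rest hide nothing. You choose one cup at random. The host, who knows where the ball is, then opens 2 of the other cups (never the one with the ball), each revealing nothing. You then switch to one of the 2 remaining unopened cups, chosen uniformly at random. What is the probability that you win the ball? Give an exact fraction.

2/5

Your original cup holds the ball with probability 1/5, so the other 4 collectively hold it with probability 4/5.
The host can always find 2 empty cups to open, so the reveals don't change that 4/5; it is now spread over the 2 remaining unopened cups.
P(win by switching) = (4/5) · (1/2) = 2/5.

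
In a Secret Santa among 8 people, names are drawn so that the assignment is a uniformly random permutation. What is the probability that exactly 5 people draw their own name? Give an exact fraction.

Choose which 5 of the 8 are fixed: C(8,5) = 56 ways.
The remaining 3 must have no fixed point: D(3) = 2.
P = 56·2/40320 = 1/360.

1/360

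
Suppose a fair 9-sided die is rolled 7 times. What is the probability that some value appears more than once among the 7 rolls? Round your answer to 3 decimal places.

0.962

P(all 7 different) = 9/9 · 8/9 · ··· · 3/9 ≈ 0.038.
P(at least two equal) = 1 − 0.038 = 0.962.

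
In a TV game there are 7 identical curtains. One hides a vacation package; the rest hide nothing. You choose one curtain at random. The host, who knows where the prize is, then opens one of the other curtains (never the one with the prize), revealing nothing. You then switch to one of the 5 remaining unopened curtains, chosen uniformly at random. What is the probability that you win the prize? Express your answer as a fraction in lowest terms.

Your original curtain holds the prize with probability 1/7, so the other 6 collectively hold it with probability 6/7.
The host can always find an empty curtain to open, so this doesn't change that 6/7; it is now spread over the 5 remaining unopened curtains.
P(win by switching) = (6/7) · (1/5) = 6/35.

6/35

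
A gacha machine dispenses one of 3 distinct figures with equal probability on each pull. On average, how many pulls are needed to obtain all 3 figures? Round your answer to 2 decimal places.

After i distinct types are collected, each trial gives a new one with probability (3−i)/3, so the expected wait for the next new type is 3/(3−i).
E = 3/3 + 3/2 + 3/1 = 11/2 ≈ 5.50.

5.50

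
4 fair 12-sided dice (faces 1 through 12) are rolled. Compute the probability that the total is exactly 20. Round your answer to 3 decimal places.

There are 12^4 = 20736 equally likely outcomes.
The number of ordered 4-tuples from {1,…,12} summing to 20 is 829.
P(sum = 20) = 829/20736 ≈ 0.040.

0.040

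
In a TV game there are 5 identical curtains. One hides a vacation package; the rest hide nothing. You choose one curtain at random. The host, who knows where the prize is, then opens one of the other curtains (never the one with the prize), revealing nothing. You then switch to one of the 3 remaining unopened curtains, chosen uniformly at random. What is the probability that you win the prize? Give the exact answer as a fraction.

4/15

Your original curtain holds the prize with probability 1/5, so the other 4 collectively hold it with probability 4/5.
The host can always find an empty curtain to open, so this doesn't change that 4/5; it is now spread over the 3 remaining unopened curtains.
P(win by switching) = (4/5) · (1/3) = 4/15.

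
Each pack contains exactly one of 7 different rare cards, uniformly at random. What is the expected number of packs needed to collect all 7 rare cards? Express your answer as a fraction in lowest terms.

363/20

After i distinct types are collected, each trial gives a new one with probability (7−i)/7, so the expected wait for the next new type is 7/(7−i).
E = 7/7 + 7/6 + 7/5 + 7/4 + 7/3 + 7/2 + 7/1 = 363/20.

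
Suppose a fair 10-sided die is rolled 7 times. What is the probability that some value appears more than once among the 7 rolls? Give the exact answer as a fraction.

P(all 7 different) = 10/10 · 9/10 · ··· · 4/10 = 189/3125.
P(at least two equal) = 1 − 189/3125 = 2936/3125.

2936/3125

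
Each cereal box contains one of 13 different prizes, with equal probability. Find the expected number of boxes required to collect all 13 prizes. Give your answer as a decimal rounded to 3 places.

41.342

After i distinct types are collected, each trial gives a new one with probability (13−i)/13, so the expected wait for the next new type is 13/(13−i).
E = 13/13 + 13/12 + 13/11 + 13/10 + 13/9 + 13/8 + 13/7 + 13/6 + 13/5 + 13/4 + 13/3 + 13/2 + 13/1 = 1145993/27720 ≈ 41.342.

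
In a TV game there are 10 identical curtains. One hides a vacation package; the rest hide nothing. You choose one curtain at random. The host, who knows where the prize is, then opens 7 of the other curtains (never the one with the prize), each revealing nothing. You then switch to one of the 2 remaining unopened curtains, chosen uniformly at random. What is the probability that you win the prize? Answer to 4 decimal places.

Your original curtain holds the prize with probability 1/10, so the other 9 collectively hold it with probability 9/10.
The host can always find 7 empty curtains to open, so the reveals don't change that 9/10; it is now spread over the 2 remaining unopened curtains.
P(win by switching) = (9/10) · (1/2) = 9/20 ≈ 0.4500.

0.4500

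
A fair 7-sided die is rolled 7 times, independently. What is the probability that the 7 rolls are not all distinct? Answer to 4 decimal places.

0.9939

P(all 7 different) = 7/7 · 6/7 · ··· · 1/7 ≈ 0.0061.
P(at least two equal) = 1 − 0.0061 = 0.9939.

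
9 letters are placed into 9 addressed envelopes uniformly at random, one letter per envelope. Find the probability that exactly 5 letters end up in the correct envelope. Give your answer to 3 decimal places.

0.003

Choose which 5 of the 9 are fixed: C(9,5) = 126 ways.
The remaining 4 must have no fixed point: D(4) = 9.
P = 126·9/362880 = 1/320 ≈ 0.003.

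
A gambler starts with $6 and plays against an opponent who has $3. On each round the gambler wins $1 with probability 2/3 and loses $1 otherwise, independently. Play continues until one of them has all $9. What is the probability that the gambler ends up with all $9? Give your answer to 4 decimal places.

0.9863

Let r = q/p = (1/3)/(2/3) = 1/2. The recurrence P(i) = p·P(i+1) + q·P(i−1) with P(0)=0, P(9)=1 gives P(i) = (1 − r^i)/(1 − r^9).
P(6) = (1 − (1/2)^6) / (1 − (1/2)^9) = 72/73 ≈ 0.9863.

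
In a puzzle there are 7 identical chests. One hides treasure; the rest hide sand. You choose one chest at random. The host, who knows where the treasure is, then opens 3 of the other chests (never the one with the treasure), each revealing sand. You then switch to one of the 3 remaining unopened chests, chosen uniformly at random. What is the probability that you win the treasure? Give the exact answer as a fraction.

2/7

Your original chest holds the treasure with probability 1/7, so the other 6 collectively hold it with probability 6/7.
The host can always find 3 empty chests to open, so the reveals don't change that 6/7; it is now spread over the 3 remaining unopened chests.
P(win by switching) = (6/7) · (1/3) = 2/7.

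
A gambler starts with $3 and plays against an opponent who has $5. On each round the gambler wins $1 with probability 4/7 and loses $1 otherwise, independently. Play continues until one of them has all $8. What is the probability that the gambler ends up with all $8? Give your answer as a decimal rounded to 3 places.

0.642

Let r = q/p = (3/7)/(4/7) = 3/4. The recurrence P(i) = p·P(i+1) + q·P(i−1) with P(0)=0, P(8)=1 gives P(i) = (1 − r^i)/(1 − r^8).
P(3) = (1 − (3/4)^3) / (1 − (3/4)^8) = 37888/58975 ≈ 0.642.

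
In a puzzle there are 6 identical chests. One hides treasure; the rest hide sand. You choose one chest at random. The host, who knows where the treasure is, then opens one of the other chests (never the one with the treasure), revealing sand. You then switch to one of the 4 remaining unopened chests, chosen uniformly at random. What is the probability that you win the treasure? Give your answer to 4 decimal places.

0.2083

Your original chest holds the treasure with probability 1/6, so the other 5 collectively hold it with probability 5/6.
The host can always find an empty chest to open, so this doesn't change that 5/6; it is now spread over the 4 remaining unopened chests.
P(win by switching) = (5/6) · (1/4) = 5/24 ≈ 0.2083.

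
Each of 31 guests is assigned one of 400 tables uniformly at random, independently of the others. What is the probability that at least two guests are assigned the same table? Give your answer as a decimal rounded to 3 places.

It's easier to compute the probability that all 31 are distinct.
P(all distinct) = 400/400 · 399/400 · ··· · 370/400 ≈ 0.303.
So the probability of at least one match is 1 − 0.303 = 0.697.

0.697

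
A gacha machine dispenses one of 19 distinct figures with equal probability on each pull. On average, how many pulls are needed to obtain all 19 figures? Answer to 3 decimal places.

After i distinct types are collected, each trial gives a new one with probability (19−i)/19, so the expected wait for the next new type is 19/(19−i).
E = 19/19 + 19/18 + 19/17 + 19/16 + 19/15 + 19/14 + 19/13 + 19/12 + 19/11 + 19/10 + 19/9 + 19/8 + 19/7 + 19/6 + 19/5 + 19/4 + 19/3 + 19/2 + 19/1 = 275295799/4084080 ≈ 67.407.

67.407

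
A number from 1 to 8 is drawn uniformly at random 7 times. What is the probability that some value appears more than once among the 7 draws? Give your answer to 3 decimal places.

0.981

P(all 7 different) = 8/8 · 7/8 · ··· · 2/8 ≈ 0.019.
P(at least two equal) = 1 − 0.019 = 0.981.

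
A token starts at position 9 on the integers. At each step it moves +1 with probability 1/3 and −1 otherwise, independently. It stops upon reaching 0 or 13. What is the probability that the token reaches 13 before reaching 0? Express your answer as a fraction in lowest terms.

511/8191

Let r = q/p = (2/3)/(1/3) = 2. The recurrence P(i) = p·P(i+1) + q·P(i−1) with P(0)=0, P(13)=1 gives P(i) = (1 − r^i)/(1 − r^13).
P(9) = (1 − (2)^9) / (1 − (2)^13) = 511/8191.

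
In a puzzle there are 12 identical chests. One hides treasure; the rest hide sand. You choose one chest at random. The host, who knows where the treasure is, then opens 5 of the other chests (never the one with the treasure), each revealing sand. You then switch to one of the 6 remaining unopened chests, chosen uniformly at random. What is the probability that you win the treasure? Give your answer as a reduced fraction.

Your original chest holds the treasure with probability 1/12, so the other 11 collectively hold it with probability 11/12.
The host can always find 5 empty chests to open, so the reveals don't change that 11/12; it is now spread over the 6 remaining unopened chests.
P(win by switching) = (11/12) · (1/6) = 11/72.

11/72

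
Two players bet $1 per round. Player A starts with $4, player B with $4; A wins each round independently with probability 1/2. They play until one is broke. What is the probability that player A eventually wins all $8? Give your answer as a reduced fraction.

1/2

With a fair step, P(i) = ½P(i−1) + ½P(i+1) with P(0)=0, P(8)=1 has the linear solution P(i) = i/8.
P(4) = 4/8 = 1/2.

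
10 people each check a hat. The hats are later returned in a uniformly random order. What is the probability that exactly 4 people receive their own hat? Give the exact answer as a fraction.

Choose which 4 of the 10 are fixed: C(10,4) = 210 ways.
The remaining 6 must have no fixed point: D(6) = 265.
P = 210·265/3628800 = 53/3456.

53/3456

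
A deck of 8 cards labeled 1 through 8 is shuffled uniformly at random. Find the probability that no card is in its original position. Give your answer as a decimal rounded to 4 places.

0.3679

This is the derangement probability: permutations of 8 with no fixed point.
D(8) = 8! · (1 − 1/1! + 1/2! − ··· + (−1)^8/8!) = 14833.
P = 14833/40320 = 2119/5760 ≈ 0.3679.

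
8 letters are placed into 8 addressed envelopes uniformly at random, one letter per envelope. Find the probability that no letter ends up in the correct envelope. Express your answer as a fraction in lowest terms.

This is the derangement probability: permutations of 8 with no fixed point.
D(8) = 8! · (1 − 1/1! + 1/2! − ··· + (−1)^8/8!) = 14833.
P = 14833/40320 = 2119/5760.

2119/5760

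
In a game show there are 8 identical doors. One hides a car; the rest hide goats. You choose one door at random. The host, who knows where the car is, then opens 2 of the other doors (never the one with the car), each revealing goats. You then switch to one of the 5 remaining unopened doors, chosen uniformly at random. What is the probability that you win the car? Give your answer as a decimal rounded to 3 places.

Your original door holds the car with probability 1/8, so the other 7 collectively hold it with probability 7/8.
The host can always find 2 empty doors to open, so the reveals don't change that 7/8; it is now spread over the 5 remaining unopened doors.
P(win by switching) = (7/8) · (1/5) = 7/40 ≈ 0.175.

0.175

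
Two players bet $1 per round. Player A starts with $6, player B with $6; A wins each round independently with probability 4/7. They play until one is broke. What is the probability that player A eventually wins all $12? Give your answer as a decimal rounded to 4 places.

0.8489

Let r = q/p = (3/7)/(4/7) = 3/4. The recurrence P(i) = p·P(i+1) + q·P(i−1) with P(0)=0, P(12)=1 gives P(i) = (1 − r^i)/(1 − r^12).
P(6) = (1 − (3/4)^6) / (1 − (3/4)^12) = 4096/4825 ≈ 0.8489.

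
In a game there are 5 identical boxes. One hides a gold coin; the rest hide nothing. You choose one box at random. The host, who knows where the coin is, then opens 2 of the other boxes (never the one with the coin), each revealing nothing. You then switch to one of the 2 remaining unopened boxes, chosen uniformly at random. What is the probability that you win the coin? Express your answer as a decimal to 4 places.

Your original box holds the coin with probability 1/5, so the other 4 collectively hold it with probability 4/5.
The host can always find 2 empty boxes to open, so the reveals don't change that 4/5; it is now spread over the 2 remaining unopened boxes.
P(win by switching) = (4/5) · (1/2) = 2/5 ≈ 0.4000.

0.4000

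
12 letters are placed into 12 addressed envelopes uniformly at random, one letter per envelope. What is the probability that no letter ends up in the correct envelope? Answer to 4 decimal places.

0.3679

This is the derangement probability: permutations of 12 with no fixed point.
D(12) = 12! · (1 − 1/1! + 1/2! − ··· + (−1)^12/12!) = 176214841.
P = 176214841/479001600 = 16019531/43545600 ≈ 0.3679.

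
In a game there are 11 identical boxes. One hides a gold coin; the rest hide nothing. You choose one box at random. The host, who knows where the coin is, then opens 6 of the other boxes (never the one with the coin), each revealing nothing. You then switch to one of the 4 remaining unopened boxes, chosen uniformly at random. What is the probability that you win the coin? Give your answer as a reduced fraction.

Your original box holds the coin with probability 1/11, so the other 10 collectively hold it with probability 10/11.
The host can always find 6 empty boxes to open, so the reveals don't change that 10/11; it is now spread over the 4 remaining unopened boxes.
P(win by switching) = (10/11) · (1/4) = 5/22.

5/22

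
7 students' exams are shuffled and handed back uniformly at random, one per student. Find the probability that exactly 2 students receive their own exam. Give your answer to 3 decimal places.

Choose which 2 of the 7 are fixed: C(7,2) = 21 ways.
The remaining 5 must have no fixed point: D(5) = 44.
P = 21·44/5040 = 11/60 ≈ 0.183.

0.183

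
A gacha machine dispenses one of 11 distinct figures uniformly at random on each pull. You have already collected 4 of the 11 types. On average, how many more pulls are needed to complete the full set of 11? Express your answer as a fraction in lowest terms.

3993/140

Starting from 4 distinct types, each trial gives a new one with probability (11−i)/11 when i types are held, so the wait for the next new type is 11/(11−i).
E = 11/7 + 11/6 + 11/5 + 11/4 + 11/3 + 11/2 + 11/1 = 3993/140.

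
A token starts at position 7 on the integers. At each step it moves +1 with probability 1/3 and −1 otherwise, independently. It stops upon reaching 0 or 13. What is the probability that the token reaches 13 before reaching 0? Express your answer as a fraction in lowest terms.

127/8191

Let r = q/p = (2/3)/(1/3) = 2. The recurrence P(i) = p·P(i+1) + q·P(i−1) with P(0)=0, P(13)=1 gives P(i) = (1 − r^i)/(1 − r^13).
P(7) = (1 − (2)^7) / (1 − (2)^13) = 127/8191.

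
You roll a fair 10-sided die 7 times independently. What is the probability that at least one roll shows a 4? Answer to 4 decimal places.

0.5217

P(no roll shows a 4) = (9/10)^7 ≈ 0.4783.
P(at least one) = 1 − 0.4783 = 0.5217.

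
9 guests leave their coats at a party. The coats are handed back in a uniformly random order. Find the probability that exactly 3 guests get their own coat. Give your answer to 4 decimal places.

Choose which 3 of the 9 are fixed: C(9,3) = 84 ways.
The remaining 6 must have no fixed point: D(6) = 265.
P = 84·265/362880 = 53/864 ≈ 0.0613.

0.0613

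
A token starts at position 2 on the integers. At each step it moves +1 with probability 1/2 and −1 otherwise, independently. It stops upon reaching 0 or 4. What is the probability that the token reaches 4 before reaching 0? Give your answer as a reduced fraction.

1/2

With a fair step, P(i) = ½P(i−1) + ½P(i+1) with P(0)=0, P(4)=1 has the linear solution P(i) = i/4.
P(2) = 2/4 = 1/2.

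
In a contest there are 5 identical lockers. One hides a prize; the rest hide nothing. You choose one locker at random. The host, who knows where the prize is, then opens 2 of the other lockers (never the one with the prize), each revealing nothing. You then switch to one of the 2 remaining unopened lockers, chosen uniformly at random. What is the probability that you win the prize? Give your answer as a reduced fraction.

Your original locker holds the prize with probability 1/5, so the other 4 collectively hold it with probability 4/5.
The host can always find 2 empty lockers to open, so the reveals don't change that 4/5; it is now spread over the 2 remaining unopened lockers.
P(win by switching) = (4/5) · (1/2) = 2/5.

2/5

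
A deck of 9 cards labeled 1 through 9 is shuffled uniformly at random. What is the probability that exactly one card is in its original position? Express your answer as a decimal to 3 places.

0.368

Choose which one is fixed: C(9,1) = 9 ways.
The remaining 8 must have no fixed point: D(8) = 14833.
P = 9·14833/362880 = 2119/5760 ≈ 0.368.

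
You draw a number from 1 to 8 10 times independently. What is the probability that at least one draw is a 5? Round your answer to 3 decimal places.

P(no draw is a 5) = (7/8)^10 ≈ 0.263.
P(at least one) = 1 − 0.263 = 0.737.

0.737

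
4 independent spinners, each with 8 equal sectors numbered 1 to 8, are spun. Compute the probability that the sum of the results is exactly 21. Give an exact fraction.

71/1024

There are 8^4 = 4096 equally likely outcomes.
The number of ordered 4-tuples from {1,…,8} summing to 21 is 284.
P(sum = 21) = 284/4096 = 71/1024.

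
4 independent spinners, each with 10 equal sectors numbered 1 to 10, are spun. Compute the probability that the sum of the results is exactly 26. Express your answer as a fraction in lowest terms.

There are 10^4 = 10000 equally likely outcomes.
The number of ordered 4-tuples from {1,…,10} summing to 26 is 540.
P(sum = 26) = 540/10000 = 27/500.

27/500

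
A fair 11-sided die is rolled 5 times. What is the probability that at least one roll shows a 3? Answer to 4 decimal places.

P(no roll shows a 3) = (10/11)^5 ≈ 0.6209.
P(at least one) = 1 − 0.6209 = 0.3791.

0.3791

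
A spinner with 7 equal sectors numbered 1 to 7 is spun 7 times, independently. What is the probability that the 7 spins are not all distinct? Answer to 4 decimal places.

P(all 7 different) = 7/7 · 6/7 · ··· · 1/7 ≈ 0.0061.
P(at least two equal) = 1 − 0.0061 = 0.9939.

0.9939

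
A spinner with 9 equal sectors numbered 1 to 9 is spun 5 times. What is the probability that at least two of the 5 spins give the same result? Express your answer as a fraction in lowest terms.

1627/2187

P(all 5 different) = 9/9 · 8/9 · ··· · 5/9 = 560/2187.
P(at least two equal) = 1 − 560/2187 = 1627/2187.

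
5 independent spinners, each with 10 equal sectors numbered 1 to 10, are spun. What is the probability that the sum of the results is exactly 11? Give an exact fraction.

There are 10^5 = 100000 equally likely outcomes.
The number of ordered 5-tuples from {1,…,10} summing to 11 is 210.
P(sum = 11) = 210/100000 = 21/10000.

21/10000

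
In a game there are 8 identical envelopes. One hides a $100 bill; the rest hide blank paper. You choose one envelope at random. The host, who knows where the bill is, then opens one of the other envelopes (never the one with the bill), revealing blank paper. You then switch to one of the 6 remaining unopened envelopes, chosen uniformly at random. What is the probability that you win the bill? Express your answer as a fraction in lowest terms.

Your original envelope holds the bill with probability 1/8, so the other 7 collectively hold it with probability 7/8.
The host can always find an empty envelope to open, so this doesn't change that 7/8; it is now spread over the 6 remaining unopened envelopes.
P(win by switching) = (7/8) · (1/6) = 7/48.

7/48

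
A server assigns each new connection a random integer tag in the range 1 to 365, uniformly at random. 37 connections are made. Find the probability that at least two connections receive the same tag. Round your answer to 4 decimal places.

It's easier to compute the probability that all 37 are distinct.
P(all distinct) = 365/365 · 364/365 · ··· · 329/365 ≈ 0.1513.
So the probability of at least one match is 1 − 0.1513 = 0.8487.

0.8487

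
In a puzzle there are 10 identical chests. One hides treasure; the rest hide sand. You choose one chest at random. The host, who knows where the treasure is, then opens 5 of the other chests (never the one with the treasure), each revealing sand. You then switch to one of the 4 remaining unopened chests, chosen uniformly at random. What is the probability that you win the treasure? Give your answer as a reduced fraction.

9/40

Your original chest holds the treasure with probability 1/10, so the other 9 collectively hold it with probability 9/10.
The host can always find 5 empty chests to open, so the reveals don't change that 9/10; it is now spread over the 4 remaining unopened chests.
P(win by switching) = (9/10) · (1/4) = 9/40.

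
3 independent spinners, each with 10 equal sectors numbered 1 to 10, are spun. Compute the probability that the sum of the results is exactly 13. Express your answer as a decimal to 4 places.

0.0630

There are 10^3 = 1000 equally likely outcomes.
The number of ordered 3-tuples from {1,…,10} summing to 13 is 63.
P(sum = 13) = 63/1000 ≈ 0.0630.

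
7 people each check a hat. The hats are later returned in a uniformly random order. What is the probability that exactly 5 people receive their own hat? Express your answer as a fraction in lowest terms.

Choose which 5 of the 7 are fixed: C(7,5) = 21 ways.
The remaining 2 must have no fixed point: D(2) = 1.
P = 21·1/5040 = 1/240.

1/240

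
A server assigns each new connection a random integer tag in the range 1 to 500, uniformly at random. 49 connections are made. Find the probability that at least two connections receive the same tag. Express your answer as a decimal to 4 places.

0.9121

It's easier to compute the probability that all 49 are distinct.
P(all distinct) = 500/500 · 499/500 · ··· · 452/500 ≈ 0.0879.
So the probability of at least one match is 1 − 0.0879 = 0.9121.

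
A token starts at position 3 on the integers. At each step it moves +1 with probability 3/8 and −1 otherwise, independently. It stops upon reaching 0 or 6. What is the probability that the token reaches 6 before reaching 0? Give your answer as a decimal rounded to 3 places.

Let r = q/p = (5/8)/(3/8) = 5/3. The recurrence P(i) = p·P(i+1) + q·P(i−1) with P(0)=0, P(6)=1 gives P(i) = (1 − r^i)/(1 − r^6).
P(3) = (1 − (5/3)^3) / (1 − (5/3)^6) = 27/152 ≈ 0.178.

0.178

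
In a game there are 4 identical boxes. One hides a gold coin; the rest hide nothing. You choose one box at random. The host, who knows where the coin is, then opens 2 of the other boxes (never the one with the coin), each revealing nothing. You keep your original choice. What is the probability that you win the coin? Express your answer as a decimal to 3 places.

0.250

The host can always open 2 empty boxes regardless of your choice, so the reveals give no information about your original box.
P(win by staying) = 1/4 ≈ 0.250.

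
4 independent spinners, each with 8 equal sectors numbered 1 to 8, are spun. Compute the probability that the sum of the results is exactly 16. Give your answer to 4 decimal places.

0.0769

There are 8^4 = 4096 equally likely outcomes.
The number of ordered 4-tuples from {1,…,8} summing to 16 is 315.
P(sum = 16) = 315/4096 ≈ 0.0769.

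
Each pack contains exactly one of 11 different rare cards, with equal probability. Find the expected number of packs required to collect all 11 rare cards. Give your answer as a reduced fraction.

83711/2520

After i distinct types are collected, each trial gives a new one with probability (11−i)/11, so the expected wait for the next new type is 11/(11−i).
E = 11/11 + 11/10 + 11/9 + 11/8 + 11/7 + 11/6 + 11/5 + 11/4 + 11/3 + 11/2 + 11/1 = 83711/2520.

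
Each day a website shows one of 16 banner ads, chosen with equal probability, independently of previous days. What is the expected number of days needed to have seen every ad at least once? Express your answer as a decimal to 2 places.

54.09

After i distinct types are collected, each trial gives a new one with probability (16−i)/16, so the expected wait for the next new type is 16/(16−i).
E = 16/16 + 16/15 + 16/14 + 16/13 + 16/12 + 16/11 + 16/10 + 16/9 + 16/8 + 16/7 + 16/6 + 16/5 + 16/4 + 16/3 + 16/2 + 16/1 = 2436559/45045 ≈ 54.09.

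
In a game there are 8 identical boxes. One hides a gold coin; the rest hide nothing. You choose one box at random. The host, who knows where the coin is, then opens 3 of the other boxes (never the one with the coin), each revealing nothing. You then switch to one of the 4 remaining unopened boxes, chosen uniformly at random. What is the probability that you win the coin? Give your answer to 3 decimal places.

0.219

Your original box holds the coin with probability 1/8, so the other 7 collectively hold it with probability 7/8.
The host can always find 3 empty boxes to open, so the reveals don't change that 7/8; it is now spread over the 4 remaining unopened boxes.
P(win by switching) = (7/8) · (1/4) = 7/32 ≈ 0.219.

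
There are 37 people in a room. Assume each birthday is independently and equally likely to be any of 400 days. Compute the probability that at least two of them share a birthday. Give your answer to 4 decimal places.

It's easier to compute the probability that all 37 are distinct.
P(all distinct) = 400/400 · 399/400 · ··· · 364/400 ≈ 0.1794.
So the probability of at least one match is 1 − 0.1794 = 0.8206.

0.8206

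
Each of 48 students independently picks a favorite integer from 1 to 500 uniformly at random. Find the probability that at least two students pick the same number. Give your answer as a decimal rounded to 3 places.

0.903

It's easier to compute the probability that all 48 are distinct.
P(all distinct) = 500/500 · 499/500 · ··· · 453/500 ≈ 0.097.
So the probability of at least one match is 1 − 0.097 = 0.903.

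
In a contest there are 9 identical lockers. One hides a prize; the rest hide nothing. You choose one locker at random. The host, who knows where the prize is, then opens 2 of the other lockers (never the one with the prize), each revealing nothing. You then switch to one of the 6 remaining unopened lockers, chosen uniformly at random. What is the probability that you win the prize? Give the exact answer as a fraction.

4/27

Your original locker holds the prize with probability 1/9, so the other 8 collectively hold it with probability 8/9.
The host can always find 2 empty lockers to open, so the reveals don't change that 8/9; it is now spread over the 6 remaining unopened lockers.
P(win by switching) = (8/9) · (1/6) = 4/27.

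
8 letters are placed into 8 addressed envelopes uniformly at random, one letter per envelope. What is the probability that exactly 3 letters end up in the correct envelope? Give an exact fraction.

11/180

Choose which 3 of the 8 are fixed: C(8,3) = 56 ways.
The remaining 5 must have no fixed point: D(5) = 44.
P = 56·44/40320 = 11/180.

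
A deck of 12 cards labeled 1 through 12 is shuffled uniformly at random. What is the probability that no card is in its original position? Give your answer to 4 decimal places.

This is the derangement probability: permutations of 12 with no fixed point.
D(12) = 12! · (1 − 1/1! + 1/2! − ··· + (−1)^12/12!) = 176214841.
P = 176214841/479001600 = 16019531/43545600 ≈ 0.3679.

0.3679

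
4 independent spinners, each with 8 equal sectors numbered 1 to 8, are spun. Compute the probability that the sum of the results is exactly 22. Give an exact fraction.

There are 8^4 = 4096 equally likely outcomes.
The number of ordered 4-tuples from {1,…,8} summing to 22 is 246.
P(sum = 22) = 246/4096 = 123/2048.

123/2048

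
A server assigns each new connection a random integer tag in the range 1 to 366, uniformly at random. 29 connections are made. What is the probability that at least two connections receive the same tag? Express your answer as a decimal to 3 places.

It's easier to compute the probability that all 29 are distinct.
P(all distinct) = 366/366 · 365/366 · ··· · 338/366 ≈ 0.320.
So the probability of at least one match is 1 − 0.320 = 0.680.

0.680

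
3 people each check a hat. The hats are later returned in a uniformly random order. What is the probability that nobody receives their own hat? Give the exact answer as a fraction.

This is the derangement probability: permutations of 3 with no fixed point.
D(3) = 3! · (1 − 1/1! + 1/2! − ··· + (−1)^3/3!) = 2.
P = 2/6 = 1/3.

1/3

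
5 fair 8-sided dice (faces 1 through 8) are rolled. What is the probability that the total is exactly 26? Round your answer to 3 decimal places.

There are 8^5 = 32768 equally likely outcomes.
The number of ordered 5-tuples from {1,…,8} summing to 26 is 2010.
P(sum = 26) = 2010/32768 = 1005/16384 ≈ 0.061.

0.061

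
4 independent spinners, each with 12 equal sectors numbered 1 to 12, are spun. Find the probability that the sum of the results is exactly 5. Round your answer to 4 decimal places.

There are 12^4 = 20736 equally likely outcomes.
The number of ordered 4-tuples from {1,…,12} summing to 5 is 4.
P(sum = 5) = 4/20736 = 1/5184 ≈ 0.0002.

0.0002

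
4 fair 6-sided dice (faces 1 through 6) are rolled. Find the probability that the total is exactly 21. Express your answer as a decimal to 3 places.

There are 6^4 = 1296 equally likely outcomes.
The number of ordered 4-tuples from {1,…,6} summing to 21 is 20.
P(sum = 21) = 20/1296 = 5/324 ≈ 0.015.

0.015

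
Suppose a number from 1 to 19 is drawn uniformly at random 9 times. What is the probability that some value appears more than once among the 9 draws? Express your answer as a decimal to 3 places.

P(all 9 different) = 19/19 · 18/19 · ··· · 11/19 ≈ 0.104.
P(at least two equal) = 1 − 0.104 = 0.896.

0.896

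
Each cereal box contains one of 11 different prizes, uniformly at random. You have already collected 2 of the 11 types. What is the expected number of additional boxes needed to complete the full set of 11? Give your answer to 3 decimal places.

Starting from 2 distinct types, each trial gives a new one with probability (11−i)/11 when i types are held, so the wait for the next new type is 11/(11−i).
E = 11/9 + 11/8 + 11/7 + 11/6 + 11/5 + 11/4 + 11/3 + 11/2 + 11/1 = 78419/2520 ≈ 31.119.

31.119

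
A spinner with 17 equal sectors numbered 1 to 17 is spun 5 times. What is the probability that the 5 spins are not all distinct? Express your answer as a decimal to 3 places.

P(all 5 different) = 17/17 · 16/17 · ··· · 13/17 ≈ 0.523.
P(at least two equal) = 1 − 0.523 = 0.477.

0.477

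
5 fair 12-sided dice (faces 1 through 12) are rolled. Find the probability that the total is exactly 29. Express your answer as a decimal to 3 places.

There are 12^5 = 248832 equally likely outcomes.
The number of ordered 5-tuples from {1,…,12} summing to 29 is 11385.
P(sum = 29) = 11385/248832 = 1265/27648 ≈ 0.046.

0.046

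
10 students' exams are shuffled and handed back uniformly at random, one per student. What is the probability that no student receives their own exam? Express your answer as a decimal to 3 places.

This is the derangement probability: permutations of 10 with no fixed point.
D(10) = 10! · (1 − 1/1! + 1/2! − ··· + (−1)^10/10!) = 1334961.
P = 1334961/3628800 = 16481/44800 ≈ 0.368.

0.368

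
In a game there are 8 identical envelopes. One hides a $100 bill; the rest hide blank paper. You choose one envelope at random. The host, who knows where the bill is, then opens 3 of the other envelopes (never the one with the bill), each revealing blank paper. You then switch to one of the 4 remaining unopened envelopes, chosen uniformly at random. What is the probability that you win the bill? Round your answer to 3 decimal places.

Your original envelope holds the bill with probability 1/8, so the other 7 collectively hold it with probability 7/8.
The host can always find 3 empty envelopes to open, so the reveals don't change that 7/8; it is now spread over the 4 remaining unopened envelopes.
P(win by switching) = (7/8) · (1/4) = 7/32 ≈ 0.219.

0.219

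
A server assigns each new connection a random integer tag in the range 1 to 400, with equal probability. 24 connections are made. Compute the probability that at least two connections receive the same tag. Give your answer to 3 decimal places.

0.505

It's easier to compute the probability that all 24 are distinct.
P(all distinct) = 400/400 · 399/400 · ··· · 377/400 ≈ 0.495.
So the probability of at least one match is 1 − 0.495 = 0.505.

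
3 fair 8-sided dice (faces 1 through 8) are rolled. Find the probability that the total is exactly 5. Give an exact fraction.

There are 8^3 = 512 equally likely outcomes.
The number of ordered 3-tuples from {1,…,8} summing to 5 is 6.
P(sum = 5) = 6/512 = 3/256.

3/256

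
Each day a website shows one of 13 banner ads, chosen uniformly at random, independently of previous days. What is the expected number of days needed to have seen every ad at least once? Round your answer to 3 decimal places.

41.342

After i distinct types are collected, each trial gives a new one with probability (13−i)/13, so the expected wait for the next new type is 13/(13−i).
E = 13/13 + 13/12 + 13/11 + 13/10 + 13/9 + 13/8 + 13/7 + 13/6 + 13/5 + 13/4 + 13/3 + 13/2 + 13/1 = 1145993/27720 ≈ 41.342.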